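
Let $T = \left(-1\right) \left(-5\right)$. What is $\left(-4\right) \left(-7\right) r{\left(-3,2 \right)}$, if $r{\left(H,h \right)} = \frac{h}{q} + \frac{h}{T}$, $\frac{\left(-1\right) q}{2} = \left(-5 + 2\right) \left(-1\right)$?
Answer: $\frac{28}{15} \approx 1.8667$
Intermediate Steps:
$T = 5$
$q = -6$ ($q = - 2 \left(-5 + 2\right) \left(-1\right) = - 2 \left(\left(-3\right) \left(-1\right)\right) = \left(-2\right) 3 = -6$)
$r{\left(H,h \right)} = \frac{h}{30}$ ($r{\left(H,h \right)} = \frac{h}{-6} + \frac{h}{5} = h \left(- \frac{1}{6}\right) + h \frac{1}{5} = - \frac{h}{6} + \frac{h}{5} = \frac{h}{30}$)
$\left(-4\right) \left(-7\right) r{\left(-3,2 \right)} = \left(-4\right) \left(-7\right) \frac{1}{30} \cdot 2 = 28 \cdot \frac{1}{15} = \frac{28}{15}$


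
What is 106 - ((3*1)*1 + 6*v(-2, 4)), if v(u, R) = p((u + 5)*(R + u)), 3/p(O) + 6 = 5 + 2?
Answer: 85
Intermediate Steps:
p(O) = 3 (p(O) = 3/(-6 + (5 + 2)) = 3/(-6 + 7) = 3/1 = 3*1 = 3)
v(u, R) = 3
106 - ((3*1)*1 + 6*v(-2, 4)) = 106 - ((3*1)*1 + 6*3) = 106 - (3*1 + 18) = 106 - (3 + 18) = 106 - 1*21 = 106 - 21 = 85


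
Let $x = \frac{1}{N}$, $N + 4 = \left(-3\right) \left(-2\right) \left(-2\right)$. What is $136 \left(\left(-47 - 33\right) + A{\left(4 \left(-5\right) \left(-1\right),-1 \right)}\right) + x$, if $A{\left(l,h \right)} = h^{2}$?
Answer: $- \frac{171905}{16} \approx -10744.0$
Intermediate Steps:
$N = -16$ ($N = -4 + \left(-3\right) \left(-2\right) \left(-2\right) = -4 + 6 \left(-2\right) = -4 - 12 = -16$)
$x = - \frac{1}{16}$ ($x = \frac{1}{-16} = - \frac{1}{16} \approx -0.0625$)
$136 \left(\left(-47 - 33\right) + A{\left(4 \left(-5\right) \left(-1\right),-1 \right)}\right) + x = 136 \left(\left(-47 - 33\right) + \left(-1\right)^{2}\right) - \frac{1}{16} = 136 \left(-80 + 1\right) - \frac{1}{16} = 136 \left(-79\right) - \frac{1}{16} = -10744 - \frac{1}{16} = - \frac{171905}{16}$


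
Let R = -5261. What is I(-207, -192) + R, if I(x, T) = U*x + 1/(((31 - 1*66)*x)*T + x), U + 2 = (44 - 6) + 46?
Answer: -30934377046/1391247 ≈ -22235.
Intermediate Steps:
U = 82 (U = -2 + ((44 - 6) + 46) = -2 + (38 + 46) = -2 + 84 = 82)
I(x, T) = 1/(x - 35*T*x) + 82*x (I(x, T) = 82*x + 1/(((31 - 1*66)*x)*T + x) = 82*x + 1/(((31 - 66)*x)*T + x) = 82*x + 1/((-35*x)*T + x) = 82*x + 1/(-35*T*x + x) = 82*x + 1/(x - 35*T*x) = 1/(x - 35*T*x) + 82*x)
I(-207, -192) + R = (-1 - 82*(-207)² + 2870*(-192)*(-207)²)/((-207)*(-1 + 35*(-192))) - 5261 = -(-1 - 82*42849 + 2870*(-192)*42849)/(207*(-1 - 6720)) - 5261 = -1/207*(-1 - 3513618 - 23611512960)/(-6721) - 5261 = -1/207*(-1/6721)*(-23615026579) - 5261 = -23615026579/1391247 - 5261 = -30934377046/1391247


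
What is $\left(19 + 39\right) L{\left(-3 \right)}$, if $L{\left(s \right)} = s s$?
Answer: $522$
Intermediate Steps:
$L{\left(s \right)} = s^{2}$
$\left(19 + 39\right) L{\left(-3 \right)} = \left(19 + 39\right) \left(-3\right)^{2} = 58 \cdot 9 = 522$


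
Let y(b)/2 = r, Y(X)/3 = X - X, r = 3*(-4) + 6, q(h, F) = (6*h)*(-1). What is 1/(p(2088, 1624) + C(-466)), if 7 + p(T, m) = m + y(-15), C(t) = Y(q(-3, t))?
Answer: 1/1605 ≈ 0.00062305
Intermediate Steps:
q(h, F) = -6*h
r = -6 (r = -12 + 6 = -6)
Y(X) = 0 (Y(X) = 3*(X - X) = 3*0 = 0)
C(t) = 0
y(b) = -12 (y(b) = 2*(-6) = -12)
p(T, m) = -19 + m (p(T, m) = -7 + (m - 12) = -7 + (-12 + m) = -19 + m)
1/(p(2088, 1624) + C(-466)) = 1/((-19 + 1624) + 0) = 1/(1605 + 0) = 1/1605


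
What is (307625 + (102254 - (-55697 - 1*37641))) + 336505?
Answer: 839722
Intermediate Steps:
(307625 + (102254 - (-55697 - 1*37641))) + 336505 = (307625 + (102254 - (-55697 - 37641))) + 336505 = (307625 + (102254 - 1*(-93338))) + 336505 = (307625 + (102254 + 93338)) + 336505 = (307625 + 195592) + 336505 = 503217 + 336505 = 839722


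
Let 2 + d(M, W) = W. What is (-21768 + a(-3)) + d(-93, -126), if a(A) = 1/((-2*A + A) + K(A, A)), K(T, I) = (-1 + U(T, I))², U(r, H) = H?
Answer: -416023/19 ≈ -21896.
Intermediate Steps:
d(M, W) = -2 + W
K(T, I) = (-1 + I)²
a(A) = 1/((-1 + A)² - A) (a(A) = 1/((-2*A + A) + (-1 + A)²) = 1/(-A + (-1 + A)²) = 1/((-1 + A)² - A))
(-21768 + a(-3)) + d(-93, -126) = (-21768 - 1/(-3 - (-1 - 3)²)) + (-2 - 126) = (-21768 - 1/(-3 - 1*(-4)²)) - 128 = (-21768 - 1/(-3 - 1*16)) - 128 = (-21768 - 1/(-3 - 16)) - 128 = (-21768 - 1/(-19)) - 128 = (-21768 - 1*(-1/19)) - 128 = (-21768 + 1/19) - 128 = -413591/19 - 128 = -416023/19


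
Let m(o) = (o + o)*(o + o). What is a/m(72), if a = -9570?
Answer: -1595/3456 ≈ -0.46152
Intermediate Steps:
m(o) = 4*o² (m(o) = (2*o)*(2*o) = 4*o²)
a/m(72) = -9570/(4*72²) = -9570/(4*5184) = -9570/20736 = -9570*1/20736 = -1595/3456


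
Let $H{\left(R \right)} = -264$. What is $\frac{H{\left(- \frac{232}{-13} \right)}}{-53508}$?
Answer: $\frac{22}{4459} \approx 0.0049338$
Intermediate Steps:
$\frac{H{\left(- \frac{232}{-13} \right)}}{-53508} = - \frac{264}{-53508} = \left(-264\right) \left(- \frac{1}{53508}\right) = \frac{22}{4459}$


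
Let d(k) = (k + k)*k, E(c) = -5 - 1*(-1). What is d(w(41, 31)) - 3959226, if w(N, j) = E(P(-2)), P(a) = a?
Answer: -3959194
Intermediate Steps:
E(c) = -4 (E(c) = -5 + 1 = -4)
w(N, j) = -4
d(k) = 2*k² (d(k) = (2*k)*k = 2*k²)
d(w(41, 31)) - 3959226 = 2*(-4)² - 3959226 = 2*16 - 3959226 = 32 - 3959226 = -3959194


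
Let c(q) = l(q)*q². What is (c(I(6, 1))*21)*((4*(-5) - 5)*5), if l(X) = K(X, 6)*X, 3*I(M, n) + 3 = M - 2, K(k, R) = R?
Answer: -1750/3 ≈ -583.33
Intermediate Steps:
I(M, n) = -5/3 + M/3 (I(M, n) = -1 + (M - 2)/3 = -1 + (-2 + M)/3 = -1 + (-⅔ + M/3) = -5/3 + M/3)
l(X) = 6*X
c(q) = 6*q³ (c(q) = (6*q)*q² = 6*q³)
(c(I(6, 1))*21)*((4*(-5) - 5)*5) = ((6*(-5/3 + (⅓)*6)³)*21)*((4*(-5) - 5)*5) = ((6*(-5/3 + 2)³)*21)*((-20 - 5)*5) = ((6*(⅓)³)*21)*(-25*5) = ((6*(1/27))*21)*(-125) = ((2/9)*21)*(-125) = (14/3)*(-125) = -1750/3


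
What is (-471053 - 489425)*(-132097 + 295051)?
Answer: -156513732012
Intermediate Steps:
(-471053 - 489425)*(-132097 + 295051) = -960478*162954 = -156513732012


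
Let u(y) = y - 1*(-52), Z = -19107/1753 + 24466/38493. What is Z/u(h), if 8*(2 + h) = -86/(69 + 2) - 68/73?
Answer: -1104532150492/5351786582751 ≈ -0.20639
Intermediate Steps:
Z = -53276681/5190633 (Z = -19107*1/1753 + 24466*(1/38493) = -19107/1753 + 1882/2961 = -53276681/5190633 ≈ -10.264)
h = -47017/20732 (h = -2 + (-86/(69 + 2) - 68/73)/8 = -2 + (-86/71 - 68*1/73)/8 = -2 + (-86*1/71 - 68/73)/8 = -2 + (-86/71 - 68/73)/8 = -2 + (⅛)*(-11106/5183) = -2 - 5553/20732 = -47017/20732 ≈ -2.2678)
u(y) = 52 + y (u(y) = y + 52 = 52 + y)
Z/u(h) = -53276681/(5190633*(52 - 47017/20732)) = -53276681/(5190633*1031047/20732) = -53276681/5190633*20732/1031047 = -1104532150492/5351786582751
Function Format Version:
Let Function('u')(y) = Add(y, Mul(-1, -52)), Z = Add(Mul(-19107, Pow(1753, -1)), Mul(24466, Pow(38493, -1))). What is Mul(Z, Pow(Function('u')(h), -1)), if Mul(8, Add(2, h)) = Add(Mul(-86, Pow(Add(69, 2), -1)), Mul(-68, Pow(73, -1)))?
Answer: Rational(-1104532150492, 5351786582751) ≈ -0.20639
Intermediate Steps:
Z = Rational(-53276681, 5190633) (Z = Add(Mul(-19107, Rational(1, 1753)), Mul(24466, Rational(1, 38493))) = Add(Rational(-19107, 1753), Rational(1882, 2961)) = Rational(-53276681, 5190633) ≈ -10.264)
h = Rational(-47017, 20732) (h = Add(-2, Mul(Rational(1, 8), Add(Mul(-86, Pow(Add(69, 2), -1)), Mul(-68, Pow(73, -1))))) = Add(-2, Mul(Rational(1, 8), Add(Mul(-86, Pow(71, -1)), Mul(-68, Rational(1, 73))))) = Add(-2, Mul(Rational(1, 8), Add(Mul(-86, Rational(1, 71)), Rational(-68, 73)))) = Add(-2, Mul(Rational(1, 8), Add(Rational(-86, 71), Rational(-68, 73)))) = Add(-2, Mul(Rational(1, 8), Rational(-11106, 5183))) = Add(-2, Rational(-5553, 20732)) = Rational(-47017, 20732) ≈ -2.2678)
Function('u')(y) = Add(52, y) (Function('u')(y) = Add(y, 52) = Add(52, y))
Mul(Z, Pow(Function('u')(h), -1)) = Mul(Rational(-53276681, 5190633), Pow(Add(52, Rational(-47017, 20732)), -1)) = Mul(Rational(-53276681, 5190633), Pow(Rational(1031047, 20732), -1)) = Mul(Rational(-53276681, 5190633), Rational(20732, 1031047)) = Rational(-1104532150492, 5351786582751)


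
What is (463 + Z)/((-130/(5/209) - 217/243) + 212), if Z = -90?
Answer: -90639/1269163 ≈ -0.071416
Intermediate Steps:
(463 + Z)/((-130/(5/209) - 217/243) + 212) = (463 - 90)/((-130/(5/209) - 217/243) + 212) = 373/((-130/(5*(1/209)) - 217*1/243) + 212) = 373/((-130/5/209 - 217/243) + 212) = 373/((-130*209/5 - 217/243) + 212) = 373/((-5434 - 217/243) + 212) = 373/(-1320679/243 + 212) = 373/(-1269163/243) = 373*(-243/1269163) = -90639/1269163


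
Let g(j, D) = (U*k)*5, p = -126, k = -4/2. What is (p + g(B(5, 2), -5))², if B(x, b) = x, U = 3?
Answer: 24336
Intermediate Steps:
k = -2 (k = -4*½ = -2)
g(j, D) = -30 (g(j, D) = (3*(-2))*5 = -6*5 = -30)
(p + g(B(5, 2), -5))² = (-126 - 30)² = (-156)² = 24336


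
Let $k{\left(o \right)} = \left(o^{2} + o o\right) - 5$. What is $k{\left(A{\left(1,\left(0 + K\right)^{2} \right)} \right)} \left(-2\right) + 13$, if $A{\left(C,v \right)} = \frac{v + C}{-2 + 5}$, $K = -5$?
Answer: $- \frac{2497}{9} \approx -277.44$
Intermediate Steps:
$A{\left(C,v \right)} = \frac{C}{3} + \frac{v}{3}$ ($A{\left(C,v \right)} = \frac{C + v}{3} = \left(C + v\right) \frac{1}{3} = \frac{C}{3} + \frac{v}{3}$)
$k{\left(o \right)} = -5 + 2 o^{2}$ ($k{\left(o \right)} = \left(o^{2} + o^{2}\right) - 5 = 2 o^{2} - 5 = -5 + 2 o^{2}$)
$k{\left(A{\left(1,\left(0 + K\right)^{2} \right)} \right)} \left(-2\right) + 13 = \left(-5 + 2 \left(\frac{1}{3} \cdot 1 + \frac{\left(0 - 5\right)^{2}}{3}\right)^{2}\right) \left(-2\right) + 13 = \left(-5 + 2 \left(\frac{1}{3} + \frac{\left(-5\right)^{2}}{3}\right)^{2}\right) \left(-2\right) + 13 = \left(-5 + 2 \left(\frac{1}{3} + \frac{1}{3} \cdot 25\right)^{2}\right) \left(-2\right) + 13 = \left(-5 + 2 \left(\frac{1}{3} + \frac{25}{3}\right)^{2}\right) \left(-2\right) + 13 = \left(-5 + 2 \left(\frac{26}{3}\right)^{2}\right) \left(-2\right) + 13 = \left(-5 + 2 \cdot \frac{676}{9}\right) \left(-2\right) + 13 = \left(-5 + \frac{1352}{9}\right) \left(-2\right) + 13 = \frac{1307}{9} \left(-2\right) + 13 = - \frac{2614}{9} + 13 = - \frac{2497}{9}$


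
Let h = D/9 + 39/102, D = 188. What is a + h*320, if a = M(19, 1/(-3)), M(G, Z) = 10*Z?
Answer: 1040930/153 ≈ 6803.5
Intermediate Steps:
h = 6509/306 (h = 188/9 + 39/102 = 188*(1/9) + 39*(1/102) = 188/9 + 13/34 = 6509/306 ≈ 21.271)
a = -10/3 (a = 10/(-3) = 10*(-1/3) = -10/3 ≈ -3.3333)
a + h*320 = -10/3 + (6509/306)*320 = -10/3 + 1041440/153 = 1040930/153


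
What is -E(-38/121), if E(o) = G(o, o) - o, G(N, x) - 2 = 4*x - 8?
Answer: 840/121 ≈ 6.9421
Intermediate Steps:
G(N, x) = -6 + 4*x (G(N, x) = 2 + (4*x - 8) = 2 + (-8 + 4*x) = -6 + 4*x)
E(o) = -6 + 3*o (E(o) = (-6 + 4*o) - o = -6 + 3*o)
-E(-38/121) = -(-6 + 3*(-38/121)) = -(-6 - 114/121) = -1*(-840/121) = 840/121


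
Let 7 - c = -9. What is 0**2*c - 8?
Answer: -8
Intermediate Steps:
c = 16 (c = 7 - 1*(-9) = 7 + 9 = 16)
0**2*c - 8 = 0**2*16 - 8 = 0*16 - 8 = 0 - 8 = -8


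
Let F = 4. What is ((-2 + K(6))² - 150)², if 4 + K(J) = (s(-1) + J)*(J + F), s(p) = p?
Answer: 3189796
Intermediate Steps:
K(J) = -4 + (-1 + J)*(4 + J) (K(J) = -4 + (-1 + J)*(J + 4) = -4 + (-1 + J)*(4 + J))
((-2 + K(6))² - 150)² = ((-2 + (-8 + 6² + 3*6))² - 150)² = ((-2 + (-8 + 36 + 18))² - 150)² = ((-2 + 46)² - 150)² = (44² - 150)² = (1936 - 150)² = 1786² = 3189796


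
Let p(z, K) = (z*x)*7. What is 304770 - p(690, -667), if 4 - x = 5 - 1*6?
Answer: 280620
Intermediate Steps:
x = 5 (x = 4 - (5 - 1*6) = 4 - (5 - 6) = 4 - 1*(-1) = 4 + 1 = 5)
p(z, K) = 35*z (p(z, K) = (z*5)*7 = (5*z)*7 = 35*z)
304770 - p(690, -667) = 304770 - 35*690 = 304770 - 1*24150 = 304770 - 24150 = 280620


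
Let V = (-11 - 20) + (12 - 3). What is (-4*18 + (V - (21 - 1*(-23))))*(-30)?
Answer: 4140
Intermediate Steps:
V = -22 (V = -31 + 9 = -22)
(-4*18 + (V - (21 - 1*(-23))))*(-30) = (-4*18 + (-22 - (21 - 1*(-23))))*(-30) = (-72 + (-22 - (21 + 23)))*(-30) = (-72 + (-22 - 1*44))*(-30) = (-72 + (-22 - 44))*(-30) = (-72 - 66)*(-30) = -138*(-30) = 4140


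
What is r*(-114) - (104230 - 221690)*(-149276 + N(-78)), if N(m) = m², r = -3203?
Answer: -16818967178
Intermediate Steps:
r*(-114) - (104230 - 221690)*(-149276 + N(-78)) = -3203*(-114) - (104230 - 221690)*(-149276 + (-78)²) = 365142 - (-117460)*(-149276 + 6084) = 365142 - (-117460)*(-143192) = 365142 - 1*16819332320 = 365142 - 16819332320 = -16818967178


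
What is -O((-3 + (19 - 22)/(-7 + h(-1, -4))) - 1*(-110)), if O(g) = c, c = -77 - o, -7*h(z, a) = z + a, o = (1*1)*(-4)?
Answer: 73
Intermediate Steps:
o = -4 (o = 1*(-4) = -4)
h(z, a) = -a/7 - z/7 (h(z, a) = -(z + a)/7 = -(a + z)/7 = -a/7 - z/7)
c = -73 (c = -77 - 1*(-4) = -77 + 4 = -73)
O(g) = -73
-O((-3 + (19 - 22)/(-7 + h(-1, -4))) - 1*(-110)) = -1*(-73) = 73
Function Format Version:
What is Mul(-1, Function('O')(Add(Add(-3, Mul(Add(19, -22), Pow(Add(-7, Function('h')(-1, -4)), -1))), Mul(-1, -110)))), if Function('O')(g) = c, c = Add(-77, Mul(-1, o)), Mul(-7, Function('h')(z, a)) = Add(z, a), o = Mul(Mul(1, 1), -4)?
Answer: 73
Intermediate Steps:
o = -4 (o = Mul(1, -4) = -4)
Function('h')(z, a) = Add(Mul(Rational(-1, 7), a), Mul(Rational(-1, 7), z)) (Function('h')(z, a) = Mul(Rational(-1, 7), Add(z, a)) = Mul(Rational(-1, 7), Add(a, z)) = Add(Mul(Rational(-1, 7), a), Mul(Rational(-1, 7), z)))
c = -73 (c = Add(-77, Mul(-1, -4)) = Add(-77, 4) = -73)
Function('O')(g) = -73
Mul(-1, Function('O')(Add(Add(-3, Mul(Add(19, -22), Pow(Add(-7, Function('h')(-1, -4)), -1))), Mul(-1, -110)))) = Mul(-1, -73) = 73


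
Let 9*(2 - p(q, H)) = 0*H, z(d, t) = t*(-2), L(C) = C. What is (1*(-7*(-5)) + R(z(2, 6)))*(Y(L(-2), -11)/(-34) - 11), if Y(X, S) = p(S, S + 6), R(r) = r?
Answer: -4324/17 ≈ -254.35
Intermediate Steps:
z(d, t) = -2*t
p(q, H) = 2 (p(q, H) = 2 - 0*H = 2 - ⅑*0 = 2 + 0 = 2)
Y(X, S) = 2
(1*(-7*(-5)) + R(z(2, 6)))*(Y(L(-2), -11)/(-34) - 11) = (1*(-7*(-5)) - 2*6)*(2/(-34) - 11) = (1*35 - 12)*(2*(-1/34) - 11) = (35 - 12)*(-1/17 - 11) = 23*(-188/17) = -4324/17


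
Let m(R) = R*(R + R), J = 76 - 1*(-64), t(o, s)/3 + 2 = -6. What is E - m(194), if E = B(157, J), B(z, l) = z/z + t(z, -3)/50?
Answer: -1881787/25 ≈ -75272.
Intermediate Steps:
t(o, s) = -24 (t(o, s) = -6 + 3*(-6) = -6 - 18 = -24)
J = 140 (J = 76 + 64 = 140)
m(R) = 2*R² (m(R) = R*(2*R) = 2*R²)
B(z, l) = 13/25 (B(z, l) = z/z - 24/50 = 1 - 24*1/50 = 1 - 12/25 = 13/25)
E = 13/25 ≈ 0.52000
E - m(194) = 13/25 - 2*194² = 13/25 - 2*37636 = 13/25 - 1*75272 = 13/25 - 75272 = -1881787/25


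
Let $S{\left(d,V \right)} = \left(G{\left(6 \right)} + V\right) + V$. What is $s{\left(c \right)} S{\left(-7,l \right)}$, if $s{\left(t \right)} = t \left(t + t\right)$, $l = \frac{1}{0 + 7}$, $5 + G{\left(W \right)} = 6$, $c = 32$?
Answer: $\frac{18432}{7} \approx 2633.1$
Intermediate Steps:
$G{\left(W \right)} = 1$ ($G{\left(W \right)} = -5 + 6 = 1$)
$l = \frac{1}{7} \approx 0.14286$
$S{\left(d,V \right)} = 1 + 2 V$ ($S{\left(d,V \right)} = \left(1 + V\right) + V = 1 + 2 V$)
$s{\left(t \right)} = 2 t^{2}$ ($s{\left(t \right)} = t 2 t = 2 t^{2}$)
$s{\left(c \right)} S{\left(-7,l \right)} = 2 \cdot 32^{2} \left(1 + 2 \cdot \frac{1}{7}\right) = 2 \cdot 1024 \left(1 + \frac{2}{7}\right) = 2048 \cdot \frac{9}{7} = \frac{18432}{7}$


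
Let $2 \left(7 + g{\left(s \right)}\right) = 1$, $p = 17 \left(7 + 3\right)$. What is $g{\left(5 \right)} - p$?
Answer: $- \frac{353}{2} \approx -176.5$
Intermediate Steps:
$p = 170$ ($p = 17 \cdot 10 = 170$)
$g{\left(s \right)} = - \frac{13}{2}$ ($g{\left(s \right)} = -7 + \frac{1}{2} \cdot 1 = -7 + \frac{1}{2} = - \frac{13}{2}$)
$g{\left(5 \right)} - p = - \frac{13}{2} - 170 = - \frac{353}{2}$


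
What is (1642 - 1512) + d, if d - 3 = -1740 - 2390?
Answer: -3997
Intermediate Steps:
d = -4127 (d = 3 + (-1740 - 2390) = 3 - 4130 = -4127)
(1642 - 1512) + d = (1642 - 1512) - 4127 = 130 - 4127 = -3997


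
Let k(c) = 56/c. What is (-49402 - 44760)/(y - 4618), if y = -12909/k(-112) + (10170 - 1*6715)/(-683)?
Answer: -64312646/14476145 ≈ -4.4427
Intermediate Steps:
y = 17630239/683 (y = -12909/(56/(-112)) + (10170 - 1*6715)/(-683) = -12909/(56*(-1/112)) + (10170 - 6715)*(-1/683) = -12909/(-½) + 3455*(-1/683) = -12909*(-2) - 3455/683 = 25818 - 3455/683 = 17630239/683 ≈ 25813.)
(-49402 - 44760)/(y - 4618) = (-49402 - 44760)/(17630239/683 - 4618) = -94162/14476145/683 = -94162*683/14476145 = -64312646/14476145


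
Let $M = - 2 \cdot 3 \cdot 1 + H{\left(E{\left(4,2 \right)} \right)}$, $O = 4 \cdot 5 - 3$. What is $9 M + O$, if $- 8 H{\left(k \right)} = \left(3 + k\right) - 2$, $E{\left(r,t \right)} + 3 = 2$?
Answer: $-37$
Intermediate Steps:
$E{\left(r,t \right)} = -1$ ($E{\left(r,t \right)} = -3 + 2 = -1$)
$O = 17$ ($O = 20 - 3 = 17$)
$H{\left(k \right)} = - \frac{1}{8} - \frac{k}{8}$ ($H{\left(k \right)} = - \frac{\left(3 + k\right) - 2}{8} = - \frac{1 + k}{8} = - \frac{1}{8} - \frac{k}{8}$)
$M = -6$ ($M = - 2 \cdot 3 \cdot 1 - 0 = \left(-2\right) 3 + \left(- \frac{1}{8} + \frac{1}{8}\right) = -6 + 0 = -6$)
$9 M + O = 9 \left(-6\right) + 17 = -54 + 17 = -37$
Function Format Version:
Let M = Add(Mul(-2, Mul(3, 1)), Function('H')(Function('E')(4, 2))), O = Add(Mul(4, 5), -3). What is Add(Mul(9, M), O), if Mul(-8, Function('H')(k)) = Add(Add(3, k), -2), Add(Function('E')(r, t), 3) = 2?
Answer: -37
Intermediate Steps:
Function('E')(r, t) = -1 (Function('E')(r, t) = Add(-3, 2) = -1)
O = 17 (O = Add(20, -3) = 17)
Function('H')(k) = Add(Rational(-1, 8), Mul(Rational(-1, 8), k)) (Function('H')(k) = Mul(Rational(-1, 8), Add(Add(3, k), -2)) = Mul(Rational(-1, 8), Add(1, k)) = Add(Rational(-1, 8), Mul(Rational(-1, 8), k)))
M = -6 (M = Add(Mul(-2, Mul(3, 1)), Add(Rational(-1, 8), Mul(Rational(-1, 8), -1))) = Add(Mul(-2, 3), Add(Rational(-1, 8), Rational(1, 8))) = Add(-6, 0) = -6)
Add(Mul(9, M), O) = Add(Mul(9, -6), 17) = Add(-54, 17) = -37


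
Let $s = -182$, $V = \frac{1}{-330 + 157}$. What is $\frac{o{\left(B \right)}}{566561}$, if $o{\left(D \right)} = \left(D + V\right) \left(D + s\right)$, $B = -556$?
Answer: $\frac{70987482}{98015053} \approx 0.72425$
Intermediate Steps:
$V = - \frac{1}{173}$ ($V = \frac{1}{-173} = - \frac{1}{173} \approx -0.0057803$)
$o{\left(D \right)} = \left(-182 + D\right) \left(- \frac{1}{173} + D\right)$ ($o{\left(D \right)} = \left(D - \frac{1}{173}\right) \left(D - 182\right) = \left(- \frac{1}{173} + D\right) \left(-182 + D\right) = \left(-182 + D\right) \left(- \frac{1}{173} + D\right)$)
$\frac{o{\left(B \right)}}{566561} = \frac{\frac{182}{173} + \left(-556\right)^{2} - - \frac{17506772}{173}}{566561} = \left(\frac{182}{173} + 309136 + \frac{17506772}{173}\right) \frac{1}{566561} = \frac{70987482}{173} \cdot \frac{1}{566561} = \frac{70987482}{98015053}$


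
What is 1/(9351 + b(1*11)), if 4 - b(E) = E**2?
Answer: 1/9234 ≈ 0.00010830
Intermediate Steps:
b(E) = 4 - E**2
1/(9351 + b(1*11)) = 1/(9351 + (4 - (1*11)**2)) = 1/(9351 + (4 - 1*11**2)) = 1/(9351 + (4 - 1*121)) = 1/(9351 + (4 - 121)) = 1/(9351 - 117) = 1/9234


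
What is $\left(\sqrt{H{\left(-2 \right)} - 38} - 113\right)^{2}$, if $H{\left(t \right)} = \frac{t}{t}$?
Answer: $\left(113 - i \sqrt{37}\right)^{2} \approx 12732.0 - 1374.7 i$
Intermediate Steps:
$H{\left(t \right)} = 1$
$\left(\sqrt{H{\left(-2 \right)} - 38} - 113\right)^{2} = \left(\sqrt{1 - 38} - 113\right)^{2} = \left(\sqrt{-37} - 113\right)^{2} = \left(i \sqrt{37} - 113\right)^{2} = \left(-113 + i \sqrt{37}\right)^{2}$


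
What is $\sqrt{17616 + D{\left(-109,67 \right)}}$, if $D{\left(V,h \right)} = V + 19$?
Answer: $\sqrt{17526} \approx 132.39$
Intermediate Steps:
$D{\left(V,h \right)} = 19 + V$
$\sqrt{17616 + D{\left(-109,67 \right)}} = \sqrt{17616 + \left(19 - 109\right)} = \sqrt{17616 - 90} = \sqrt{17526}$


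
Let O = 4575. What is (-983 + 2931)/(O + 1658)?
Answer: 1948/6233 ≈ 0.31253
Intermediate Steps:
(-983 + 2931)/(O + 1658) = (-983 + 2931)/(4575 + 1658) = 1948/6233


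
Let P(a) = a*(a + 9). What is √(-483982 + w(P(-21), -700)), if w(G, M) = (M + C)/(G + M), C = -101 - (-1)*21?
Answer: I*√379440523/28 ≈ 695.69*I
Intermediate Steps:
C = -80 (C = -101 - 1*(-21) = -101 + 21 = -80)
P(a) = a*(9 + a)
w(G, M) = (-80 + M)/(G + M) (w(G, M) = (M - 80)/(G + M) = (-80 + M)/(G + M))
√(-483982 + w(P(-21), -700)) = √(-483982 + (-80 - 700)/(-21*(9 - 21) - 700)) = √(-483982 - 780/(-21*(-12) - 700)) = √(-483982 - 780/(252 - 700)) = √(-483982 - 780/(-448)) = √(-483982 - 1/448*(-780)) = √(-483982 + 195/112) = √(-54205789/112) = I*√379440523/28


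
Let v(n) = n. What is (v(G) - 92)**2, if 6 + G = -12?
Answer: 12100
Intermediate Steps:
G = -18 (G = -6 - 12 = -18)
(v(G) - 92)**2 = (-18 - 92)**2 = (-110)**2 = 12100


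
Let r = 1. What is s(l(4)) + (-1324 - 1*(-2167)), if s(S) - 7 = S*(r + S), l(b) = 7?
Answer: 906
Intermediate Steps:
s(S) = 7 + S*(1 + S)
s(l(4)) + (-1324 - 1*(-2167)) = (7 + 7 + 7²) + (-1324 - 1*(-2167)) = (7 + 7 + 49) + (-1324 + 2167) = 63 + 843 = 906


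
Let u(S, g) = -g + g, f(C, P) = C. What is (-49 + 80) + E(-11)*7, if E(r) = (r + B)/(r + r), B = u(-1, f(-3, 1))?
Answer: 69/2 ≈ 34.500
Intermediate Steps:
u(S, g) = 0
B = 0
E(r) = 1/2 (E(r) = (r + 0)/(r + r) = r/((2*r)) = r*(1/(2*r)) = 1/2)
(-49 + 80) + E(-11)*7 = (-49 + 80) + (1/2)*7 = 31 + 7/2 = 69/2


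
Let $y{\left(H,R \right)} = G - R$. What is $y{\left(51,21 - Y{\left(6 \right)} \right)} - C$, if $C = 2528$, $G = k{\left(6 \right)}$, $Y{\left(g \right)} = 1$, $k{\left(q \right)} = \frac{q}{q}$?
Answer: $-2547$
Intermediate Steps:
$k{\left(q \right)} = 1$
$G = 1$
$y{\left(H,R \right)} = 1 - R$
$y{\left(51,21 - Y{\left(6 \right)} \right)} - C = \left(1 - \left(21 - 1\right)\right) - 2528 = \left(1 - 20\right) - 2528 = -19 - 2528 = -2547$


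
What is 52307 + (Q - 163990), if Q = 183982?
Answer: 72299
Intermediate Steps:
52307 + (Q - 163990) = 52307 + (183982 - 163990) = 52307 + 19992 = 72299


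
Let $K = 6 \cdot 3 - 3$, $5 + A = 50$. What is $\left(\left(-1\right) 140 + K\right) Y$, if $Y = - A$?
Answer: $5625$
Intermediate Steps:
$A = 45$ ($A = -5 + 50 = 45$)
$K = 15$ ($K = 18 - 3 = 15$)
$Y = -45$ ($Y = \left(-1\right) 45 = -45$)
$\left(\left(-1\right) 140 + K\right) Y = \left(\left(-1\right) 140 + 15\right) \left(-45\right) = \left(-140 + 15\right) \left(-45\right) = \left(-125\right) \left(-45\right) = 5625$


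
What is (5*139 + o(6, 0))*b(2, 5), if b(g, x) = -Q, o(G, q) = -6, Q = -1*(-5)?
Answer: -3445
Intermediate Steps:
Q = 5
b(g, x) = -5 (b(g, x) = -1*5 = -5)
(5*139 + o(6, 0))*b(2, 5) = (5*139 - 6)*(-5) = (695 - 6)*(-5) = 689*(-5) = -3445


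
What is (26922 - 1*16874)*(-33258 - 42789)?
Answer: -764120256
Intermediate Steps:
(26922 - 1*16874)*(-33258 - 42789) = (26922 - 16874)*(-76047) = 10048*(-76047) = -764120256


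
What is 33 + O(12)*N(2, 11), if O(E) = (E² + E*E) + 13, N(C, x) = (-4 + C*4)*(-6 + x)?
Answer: 6053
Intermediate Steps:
N(C, x) = (-6 + x)*(-4 + 4*C) (N(C, x) = (-4 + 4*C)*(-6 + x) = (-6 + x)*(-4 + 4*C))
O(E) = 13 + 2*E² (O(E) = (E² + E²) + 13 = 2*E² + 13 = 13 + 2*E²)
33 + O(12)*N(2, 11) = 33 + (13 + 2*12²)*(24 - 24*2 - 4*11 + 4*2*11) = 33 + (13 + 2*144)*(24 - 48 - 44 + 88) = 33 + (13 + 288)*20 = 33 + 301*20 = 33 + 6020 = 6053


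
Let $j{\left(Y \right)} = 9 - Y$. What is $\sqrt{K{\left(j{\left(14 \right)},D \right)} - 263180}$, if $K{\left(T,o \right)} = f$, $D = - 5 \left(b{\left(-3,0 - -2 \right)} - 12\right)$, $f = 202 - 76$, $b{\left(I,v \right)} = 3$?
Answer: $11 i \sqrt{2174} \approx 512.89 i$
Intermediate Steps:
$f = 126$
$D = 45$ ($D = - 5 \left(3 - 12\right) = \left(-5\right) \left(-9\right) = 45$)
$K{\left(T,o \right)} = 126$
$\sqrt{K{\left(j{\left(14 \right)},D \right)} - 263180} = \sqrt{126 - 263180} = \sqrt{-263054} = 11 i \sqrt{2174}$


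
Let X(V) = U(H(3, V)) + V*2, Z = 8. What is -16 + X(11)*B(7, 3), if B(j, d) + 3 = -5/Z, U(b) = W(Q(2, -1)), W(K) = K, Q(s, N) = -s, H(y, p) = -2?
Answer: -177/2 ≈ -88.500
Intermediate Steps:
U(b) = -2 (U(b) = -1*2 = -2)
X(V) = -2 + 2*V (X(V) = -2 + V*2 = -2 + 2*V)
B(j, d) = -29/8 (B(j, d) = -3 - 5/8 = -29/8)
-16 + X(11)*B(7, 3) = -16 + (-2 + 2*11)*(-29/8) = -16 + (-2 + 22)*(-29/8) = -16 + 20*(-29/8) = -16 - 145/2 = -177/2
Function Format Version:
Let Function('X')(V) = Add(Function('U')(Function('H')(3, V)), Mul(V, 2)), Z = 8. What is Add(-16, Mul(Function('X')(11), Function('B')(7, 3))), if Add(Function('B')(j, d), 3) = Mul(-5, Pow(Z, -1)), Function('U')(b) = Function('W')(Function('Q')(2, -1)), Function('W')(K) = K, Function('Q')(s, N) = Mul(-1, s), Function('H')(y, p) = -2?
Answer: Rational(-177, 2) ≈ -88.500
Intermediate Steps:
Function('U')(b) = -2 (Function('U')(b) = Mul(-1, 2) = -2)
Function('X')(V) = Add(-2, Mul(2, V)) (Function('X')(V) = Add(-2, Mul(V, 2)) = Add(-2, Mul(2, V)))
Function('B')(j, d) = Rational(-29, 8) (Function('B')(j, d) = Add(-3, Mul(-5, Pow(8, -1))) = Add(-3, Mul(-5, Rational(1, 8))) = Add(-3, Rational(-5, 8)) = Rational(-29, 8))
Add(-16, Mul(Function('X')(11), Function('B')(7, 3))) = Add(-16, Mul(Add(-2, Mul(2, 11)), Rational(-29, 8))) = Add(-16, Mul(Add(-2, 22), Rational(-29, 8))) = Add(-16, Mul(20, Rational(-29, 8))) = Add(-16, Rational(-145, 2)) = Rational(-177, 2)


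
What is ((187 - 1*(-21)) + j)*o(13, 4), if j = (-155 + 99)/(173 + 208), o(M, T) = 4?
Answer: 316768/381 ≈ 831.41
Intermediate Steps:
j = -56/381 ≈ -0.14698
((187 - 1*(-21)) + j)*o(13, 4) = ((187 - 1*(-21)) - 56/381)*4 = ((187 + 21) - 56/381)*4 = (208 - 56/381)*4 = (79192/381)*4 = 316768/381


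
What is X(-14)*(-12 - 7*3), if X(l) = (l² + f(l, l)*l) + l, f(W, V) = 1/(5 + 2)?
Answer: -5940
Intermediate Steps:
f(W, V) = ⅐ (f(W, V) = 1/7 = ⅐)
X(l) = l² + 8*l/7 (X(l) = (l² + l/7) + l = l² + 8*l/7)
X(-14)*(-12 - 7*3) = ((⅐)*(-14)*(8 + 7*(-14)))*(-12 - 7*3) = ((⅐)*(-14)*(8 - 98))*(-12 - 21) = ((⅐)*(-14)*(-90))*(-33) = 180*(-33) = -5940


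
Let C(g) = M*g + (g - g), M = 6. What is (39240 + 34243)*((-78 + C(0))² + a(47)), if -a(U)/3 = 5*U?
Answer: 395265057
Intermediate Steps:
C(g) = 6*g (C(g) = 6*g + (g - g) = 6*g + 0 = 6*g)
a(U) = -15*U
(39240 + 34243)*((-78 + C(0))² + a(47)) = (39240 + 34243)*((-78 + 6*0)² - 15*47) = 73483*((-78 + 0)² - 705) = 73483*((-78)² - 705) = 73483*(6084 - 705) = 73483*5379 = 395265057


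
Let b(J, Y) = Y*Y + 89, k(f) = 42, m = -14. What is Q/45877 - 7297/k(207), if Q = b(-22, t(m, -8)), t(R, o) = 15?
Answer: -334751281/1926834 ≈ -173.73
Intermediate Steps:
b(J, Y) = 89 + Y**2 (b(J, Y) = Y**2 + 89 = 89 + Y**2)
Q = 314 (Q = 89 + 15**2 = 89 + 225 = 314)
Q/45877 - 7297/k(207) = 314/45877 - 7297/42 = -334751281/1926834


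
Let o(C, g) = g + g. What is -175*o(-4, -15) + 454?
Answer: 5704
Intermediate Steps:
o(C, g) = 2*g
-175*o(-4, -15) + 454 = -350*(-15) + 454 = -175*(-30) + 454 = 5250 + 454 = 5704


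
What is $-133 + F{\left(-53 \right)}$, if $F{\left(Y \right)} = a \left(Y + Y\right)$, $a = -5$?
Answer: $397$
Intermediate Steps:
$F{\left(Y \right)} = - 10 Y$ ($F{\left(Y \right)} = - 5 \left(Y + Y\right) = - 5 \cdot 2 Y = - 10 Y$)
$-133 + F{\left(-53 \right)} = -133 - -530 = -133 + 530 = 397$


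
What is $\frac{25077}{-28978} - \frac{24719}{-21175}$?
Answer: $\frac{185301707}{613609150} \approx 0.30199$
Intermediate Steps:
$\frac{25077}{-28978} - \frac{24719}{-21175} = 25077 \left(- \frac{1}{28978}\right) - - \frac{24719}{21175} = - \frac{25077}{28978} + \frac{24719}{21175} = \frac{185301707}{613609150}$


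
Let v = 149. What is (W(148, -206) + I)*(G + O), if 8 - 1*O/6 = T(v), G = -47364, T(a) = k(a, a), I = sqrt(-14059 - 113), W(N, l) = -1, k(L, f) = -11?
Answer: 47250 - 94500*I*sqrt(3543) ≈ 47250.0 - 5.6249e+6*I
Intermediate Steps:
I = 2*I*sqrt(3543) (I = sqrt(-14172) = 2*I*sqrt(3543) ≈ 119.05*I)
T(a) = -11
O = 114 (O = 48 - 6*(-11) = 48 + 66 = 114)
(W(148, -206) + I)*(G + O) = (-1 + 2*I*sqrt(3543))*(-47364 + 114) = (-1 + 2*I*sqrt(3543))*(-47250) = 47250 - 94500*I*sqrt(3543)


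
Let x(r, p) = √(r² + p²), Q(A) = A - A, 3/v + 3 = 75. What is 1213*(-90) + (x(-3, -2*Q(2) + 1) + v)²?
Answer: -62876159/576 + √10/12 ≈ -1.0916e+5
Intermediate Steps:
v = 1/24 (v = 3/(-3 + 75) = 3/72 = 3*(1/72) = 1/24 ≈ 0.041667)
Q(A) = 0
x(r, p) = √(p² + r²)
1213*(-90) + (x(-3, -2*Q(2) + 1) + v)² = 1213*(-90) + (√((-2*0 + 1)² + (-3)²) + 1/24)² = -109170 + (√((0 + 1)² + 9) + 1/24)² = -109170 + (√(1² + 9) + 1/24)² = -109170 + (√(1 + 9) + 1/24)² = -109170 + (√10 + 1/24)² = -109170 + (1/24 + √10)²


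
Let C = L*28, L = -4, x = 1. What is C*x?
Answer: -112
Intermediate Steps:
C = -112 (C = -4*28 = -112)
C*x = -112*1 = -112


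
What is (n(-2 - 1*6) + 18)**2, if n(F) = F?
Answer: 100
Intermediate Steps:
(n(-2 - 1*6) + 18)**2 = ((-2 - 1*6) + 18)**2 = ((-2 - 6) + 18)**2 = (-8 + 18)**2 = 10**2 = 100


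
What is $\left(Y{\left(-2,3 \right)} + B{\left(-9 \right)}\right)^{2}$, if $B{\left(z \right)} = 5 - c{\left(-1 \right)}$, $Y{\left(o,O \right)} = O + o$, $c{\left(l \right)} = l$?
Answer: $49$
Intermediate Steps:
$B{\left(z \right)} = 6$ ($B{\left(z \right)} = 5 - -1 = 5 + 1 = 6$)
$\left(Y{\left(-2,3 \right)} + B{\left(-9 \right)}\right)^{2} = \left(\left(3 - 2\right) + 6\right)^{2} = \left(1 + 6\right)^{2} = 7^{2} = 49$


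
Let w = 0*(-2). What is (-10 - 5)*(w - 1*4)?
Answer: 60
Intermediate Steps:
w = 0
(-10 - 5)*(w - 1*4) = (-10 - 5)*(0 - 1*4) = -15*(0 - 4) = -15*(-4) = 60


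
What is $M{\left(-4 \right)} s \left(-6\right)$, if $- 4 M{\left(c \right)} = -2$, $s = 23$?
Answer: $-69$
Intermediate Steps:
$M{\left(c \right)} = \frac{1}{2}$ ($M{\left(c \right)} = \left(- \frac{1}{4}\right) \left(-2\right) = \frac{1}{2}$)
$M{\left(-4 \right)} s \left(-6\right) = \frac{1}{2} \cdot 23 \left(-6\right) = \frac{23}{2} \left(-6\right) = -69$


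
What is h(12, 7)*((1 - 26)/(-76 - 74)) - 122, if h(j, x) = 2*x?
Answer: -359/3 ≈ -119.67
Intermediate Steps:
h(12, 7)*((1 - 26)/(-76 - 74)) - 122 = (2*7)*((1 - 26)/(-76 - 74)) - 122 = 14*(-25/(-150)) - 122 = 14*(-25*(-1/150)) - 122 = 14*(⅙) - 122 = 7/3 - 122 = -359/3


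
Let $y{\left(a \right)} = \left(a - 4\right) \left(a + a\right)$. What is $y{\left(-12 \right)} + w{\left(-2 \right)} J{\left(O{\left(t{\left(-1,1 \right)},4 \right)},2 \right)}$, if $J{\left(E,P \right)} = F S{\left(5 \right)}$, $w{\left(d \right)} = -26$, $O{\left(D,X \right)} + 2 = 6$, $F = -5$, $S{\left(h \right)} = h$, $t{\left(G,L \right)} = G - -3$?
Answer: $1034$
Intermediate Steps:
$t{\left(G,L \right)} = 3 + G$ ($t{\left(G,L \right)} = G + 3 = 3 + G$)
$O{\left(D,X \right)} = 4$ ($O{\left(D,X \right)} = -2 + 6 = 4$)
$J{\left(E,P \right)} = -25$ ($J{\left(E,P \right)} = \left(-5\right) 5 = -25$)
$y{\left(a \right)} = 2 a \left(-4 + a\right)$ ($y{\left(a \right)} = \left(-4 + a\right) 2 a = 2 a \left(-4 + a\right)$)
$y{\left(-12 \right)} + w{\left(-2 \right)} J{\left(O{\left(t{\left(-1,1 \right)},4 \right)},2 \right)} = 2 \left(-12\right) \left(-4 - 12\right) - -650 = 2 \left(-12\right) \left(-16\right) + 650 = 384 + 650 = 1034$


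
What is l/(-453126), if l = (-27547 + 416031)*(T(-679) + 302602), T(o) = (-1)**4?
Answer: -58778211926/226563 ≈ -2.5943e+5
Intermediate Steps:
T(o) = 1
l = 117556423852 (l = (-27547 + 416031)*(1 + 302602) = 388484*302603 = 117556423852)
l/(-453126) = 117556423852/(-453126) = 117556423852*(-1/453126) = -58778211926/226563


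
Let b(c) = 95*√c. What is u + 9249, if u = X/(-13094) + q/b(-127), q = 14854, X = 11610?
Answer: 60547398/6547 - 14854*I*√127/12065 ≈ 9248.1 - 13.875*I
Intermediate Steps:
u = -5805/6547 - 14854*I*√127/12065 (u = 11610/(-13094) + 14854/((95*√(-127))) = 11610*(-1/13094) + 14854/((95*(I*√127))) = -5805/6547 + 14854/((95*I*√127)) = -5805/6547 + 14854*(-I*√127/12065) = -5805/6547 - 14854*I*√127/12065 ≈ -0.88667 - 13.875*I)
u + 9249 = (-5805/6547 - 14854*I*√127/12065) + 9249 = 60547398/6547 - 14854*I*√127/12065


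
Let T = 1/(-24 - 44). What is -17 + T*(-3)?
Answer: -1153/68 ≈ -16.956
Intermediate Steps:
T = -1/68 (T = 1/(-68) = -1/68 ≈ -0.014706)
-17 + T*(-3) = -17 - 1/68*(-3) = -17 + 3/68 = -1153/68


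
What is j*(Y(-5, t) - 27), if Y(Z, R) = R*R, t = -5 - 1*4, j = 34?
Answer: 1836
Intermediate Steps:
t = -9 (t = -5 - 4 = -9)
Y(Z, R) = R²
j*(Y(-5, t) - 27) = 34*((-9)² - 27) = 34*(81 - 27) = 34*54 = 1836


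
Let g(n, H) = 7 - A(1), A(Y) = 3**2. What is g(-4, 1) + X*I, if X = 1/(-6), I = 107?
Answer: -119/6 ≈ -19.833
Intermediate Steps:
A(Y) = 9
X = -1/6 ≈ -0.16667
g(n, H) = -2 (g(n, H) = 7 - 1*9 = 7 - 9 = -2)
g(-4, 1) + X*I = -2 - 1/6*107 = -2 - 107/6 = -119/6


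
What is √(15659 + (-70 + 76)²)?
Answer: √15695 ≈ 125.28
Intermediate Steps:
√(15659 + (-70 + 76)²) = √(15659 + 6²) = √(15659 + 36) = √15695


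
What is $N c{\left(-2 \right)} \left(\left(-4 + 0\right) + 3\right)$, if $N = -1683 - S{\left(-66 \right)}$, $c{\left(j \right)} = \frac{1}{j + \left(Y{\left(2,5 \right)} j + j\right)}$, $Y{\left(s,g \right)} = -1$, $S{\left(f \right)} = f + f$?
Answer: $- \frac{1551}{2} \approx -775.5$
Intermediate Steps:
$S{\left(f \right)} = 2 f$
$c{\left(j \right)} = \frac{1}{j}$ ($c{\left(j \right)} = \frac{1}{j + \left(- j + j\right)} = \frac{1}{j + 0} = \frac{1}{j}$)
$N = -1551$ ($N = -1683 - 2 \left(-66\right) = -1683 - -132 = -1683 + 132 = -1551$)
$N c{\left(-2 \right)} \left(\left(-4 + 0\right) + 3\right) = - 1551 \frac{\left(-4 + 0\right) + 3}{-2} = - 1551 \left(- \frac{-4 + 3}{2}\right) = - 1551 \left(\left(- \frac{1}{2}\right) \left(-1\right)\right) = \left(-1551\right) \frac{1}{2} = - \frac{1551}{2}$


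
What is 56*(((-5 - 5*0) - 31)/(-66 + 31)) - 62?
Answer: -22/5 ≈ -4.4000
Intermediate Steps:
56*(((-5 - 5*0) - 31)/(-66 + 31)) - 62 = 56*(((-5 + 0) - 31)/(-35)) - 62 = 56*((-5 - 31)*(-1/35)) - 62 = 56*(-36*(-1/35)) - 62 = 56*(36/35) - 62 = 288/5 - 62 = -22/5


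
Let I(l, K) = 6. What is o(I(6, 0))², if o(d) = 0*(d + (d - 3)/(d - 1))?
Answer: 0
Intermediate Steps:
o(d) = 0 (o(d) = 0*(d + (-3 + d)/(-1 + d)) = 0)
o(I(6, 0))² = 0² = 0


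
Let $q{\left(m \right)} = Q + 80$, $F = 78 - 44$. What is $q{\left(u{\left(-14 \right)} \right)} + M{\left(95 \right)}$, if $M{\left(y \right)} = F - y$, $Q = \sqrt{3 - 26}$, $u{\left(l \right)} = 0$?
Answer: $19 + i \sqrt{23} \approx 19.0 + 4.7958 i$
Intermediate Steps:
$F = 34$
$Q = i \sqrt{23}$ ($Q = \sqrt{3 - 26} = \sqrt{-23} = i \sqrt{23} \approx 4.7958 i$)
$M{\left(y \right)} = 34 - y$
$q{\left(m \right)} = 80 + i \sqrt{23}$ ($q{\left(m \right)} = i \sqrt{23} + 80 = 80 + i \sqrt{23}$)
$q{\left(u{\left(-14 \right)} \right)} + M{\left(95 \right)} = \left(80 + i \sqrt{23}\right) + \left(34 - 95\right) = \left(80 + i \sqrt{23}\right) - 61 = 19 + i \sqrt{23}$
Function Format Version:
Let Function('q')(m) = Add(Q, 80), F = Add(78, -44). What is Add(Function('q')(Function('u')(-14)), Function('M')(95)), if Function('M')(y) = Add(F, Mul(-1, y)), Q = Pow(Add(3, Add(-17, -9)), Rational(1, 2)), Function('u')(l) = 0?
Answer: Add(19, Mul(I, Pow(23, Rational(1, 2)))) ≈ Add(19.000, Mul(4.7958, I))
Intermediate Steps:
F = 34
Q = Mul(I, Pow(23, Rational(1, 2))) (Q = Pow(Add(3, -26), Rational(1, 2)) = Pow(-23, Rational(1, 2)) = Mul(I, Pow(23, Rational(1, 2))) ≈ Mul(4.7958, I))
Function('M')(y) = Add(34, Mul(-1, y))
Function('q')(m) = Add(80, Mul(I, Pow(23, Rational(1, 2)))) (Function('q')(m) = Add(Mul(I, Pow(23, Rational(1, 2))), 80) = Add(80, Mul(I, Pow(23, Rational(1, 2)))))
Add(Function('q')(Function('u')(-14)), Function('M')(95)) = Add(Add(80, Mul(I, Pow(23, Rational(1, 2)))), Add(34, Mul(-1, 95))) = Add(Add(80, Mul(I, Pow(23, Rational(1, 2)))), Add(34, -95)) = Add(Add(80, Mul(I, Pow(23, Rational(1, 2)))), -61) = Add(19, Mul(I, Pow(23, Rational(1, 2))))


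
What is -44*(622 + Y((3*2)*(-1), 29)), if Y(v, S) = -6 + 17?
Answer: -27852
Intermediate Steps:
Y(v, S) = 11
-44*(622 + Y((3*2)*(-1), 29)) = -44*(622 + 11) = -44*633 = -27852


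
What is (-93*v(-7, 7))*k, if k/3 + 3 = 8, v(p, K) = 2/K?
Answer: -2790/7 ≈ -398.57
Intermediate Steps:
k = 15 (k = -9 + 3*8 = -9 + 24 = 15)
(-93*v(-7, 7))*k = -186/7*15 = -2790/7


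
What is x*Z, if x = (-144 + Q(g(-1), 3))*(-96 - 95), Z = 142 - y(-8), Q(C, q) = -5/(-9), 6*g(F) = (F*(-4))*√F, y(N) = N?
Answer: 12329050/3 ≈ 4.1097e+6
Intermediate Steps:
g(F) = -2*F^(3/2)/3 (g(F) = ((F*(-4))*√F)/6 = ((-4*F)*√F)/6 = (-4*F^(3/2))/6 = -2*F^(3/2)/3)
Q(C, q) = 5/9 (Q(C, q) = -5*(-⅑) = 5/9)
Z = 150 (Z = 142 - 1*(-8) = 142 + 8 = 150)
x = 246581/9 (x = (-144 + 5/9)*(-96 - 95) = -1291/9*(-191) = 246581/9 ≈ 27398.)
x*Z = (246581/9)*150 = 12329050/3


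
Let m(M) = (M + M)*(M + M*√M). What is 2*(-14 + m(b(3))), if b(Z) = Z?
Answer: 8 + 36*√3 ≈ 70.354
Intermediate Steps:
m(M) = 2*M*(M + M^(3/2)) (m(M) = (2*M)*(M + M^(3/2)) = 2*M*(M + M^(3/2)))
2*(-14 + m(b(3))) = 2*(-14 + (2*3² + 2*3^(5/2))) = 2*(-14 + (2*9 + 2*(9*√3))) = 2*(-14 + (18 + 18*√3)) = 2*(4 + 18*√3) = 8 + 36*√3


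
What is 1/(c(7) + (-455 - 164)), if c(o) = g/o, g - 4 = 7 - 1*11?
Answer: -1/619 ≈ -0.0016155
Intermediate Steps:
g = 0 (g = 4 + (7 - 1*11) = 4 + (7 - 11) = 4 - 4 = 0)
c(o) = 0 (c(o) = 0/o = 0)
1/(c(7) + (-455 - 164)) = 1/(0 + (-455 - 164)) = 1/(0 - 619) = 1/(-619) = -1/619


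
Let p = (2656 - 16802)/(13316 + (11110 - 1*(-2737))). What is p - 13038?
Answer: -354165340/27163 ≈ -13039.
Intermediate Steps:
p = -14146/27163 (p = -14146/(13316 + (11110 + 2737)) = -14146/(13316 + 13847) = -14146/27163 ≈ -0.52078)
p - 13038 = -14146/27163 - 13038 = -354165340/27163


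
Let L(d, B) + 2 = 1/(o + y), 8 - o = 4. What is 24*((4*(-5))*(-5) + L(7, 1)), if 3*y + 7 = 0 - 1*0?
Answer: 11832/5 ≈ 2366.4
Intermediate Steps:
o = 4 (o = 8 - 1*4 = 8 - 4 = 4)
y = -7/3 (y = -7/3 + (0 - 1*0)/3 = -7/3 + (0 + 0)/3 = -7/3 + (⅓)*0 = -7/3 + 0 = -7/3 ≈ -2.3333)
L(d, B) = -7/5 (L(d, B) = -2 + 1/(4 - 7/3) = -2 + 1/(5/3) = -2 + ⅗ = -7/5)
24*((4*(-5))*(-5) + L(7, 1)) = 24*((4*(-5))*(-5) - 7/5) = 24*(-20*(-5) - 7/5) = 24*(100 - 7/5) = 24*(493/5) = 11832/5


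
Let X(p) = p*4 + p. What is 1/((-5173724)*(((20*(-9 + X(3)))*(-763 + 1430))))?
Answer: -1/414104868960 ≈ -2.4148e-12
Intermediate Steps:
X(p) = 5*p (X(p) = 4*p + p = 5*p)
1/((-5173724)*(((20*(-9 + X(3)))*(-763 + 1430)))) = 1/((-5173724)*(((20*(-9 + 5*3))*(-763 + 1430)))) = -1/(13340*(-9 + 15))/5173724 = -1/(5173724*((20*6)*667)) = -1/(5173724*(120*667)) = -1/5173724/80040 = -1/5173724*1/80040 = -1/414104868960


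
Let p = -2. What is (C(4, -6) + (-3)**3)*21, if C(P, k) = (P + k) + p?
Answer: -651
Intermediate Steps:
C(P, k) = -2 + P + k (C(P, k) = (P + k) - 2 = -2 + P + k)
(C(4, -6) + (-3)**3)*21 = ((-2 + 4 - 6) + (-3)**3)*21 = (-4 - 27)*21 = -31*21 = -651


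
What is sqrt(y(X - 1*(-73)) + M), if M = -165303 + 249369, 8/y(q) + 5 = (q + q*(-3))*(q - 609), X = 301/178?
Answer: 101*sqrt(13174218790611250930)/1264368355 ≈ 289.94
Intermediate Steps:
X = 301/178 (X = 301*(1/178) = 301/178 ≈ 1.6910)
y(q) = 8/(-5 - 2*q*(-609 + q)) (y(q) = 8/(-5 + (q + q*(-3))*(q - 609)) = 8/(-5 + (q - 3*q)*(-609 + q)) = 8/(-5 + (-2*q)*(-609 + q)) = 8/(-5 - 2*q*(-609 + q)))
M = 84066
sqrt(y(X - 1*(-73)) + M) = sqrt(-8/(5 - 1218*(301/178 - 1*(-73)) + 2*(301/178 - 1*(-73))**2) + 84066) = sqrt(-8/(5 - 1218*(301/178 + 73) + 2*(301/178 + 73)**2) + 84066) = sqrt(-8/(5 - 1218*13295/178 + 2*(13295/178)**2) + 84066) = sqrt(-8/(5 - 8096655/89 + 2*(176757025/31684)) + 84066) = sqrt(-8/(5 - 8096655/89 + 176757025/15842) + 84066) = sqrt(-8/(-1264368355/15842) + 84066) = sqrt(-8*(-15842/1264368355) + 84066) = sqrt(126736/1264368355 + 84066) = sqrt(106290390258166/1264368355) = 101*sqrt(13174218790611250930)/1264368355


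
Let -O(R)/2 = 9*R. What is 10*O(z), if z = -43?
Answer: 7740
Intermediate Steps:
O(R) = -18*R
10*O(z) = 10*(-18*(-43)) = 10*774 = 7740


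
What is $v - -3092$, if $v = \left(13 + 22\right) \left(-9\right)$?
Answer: $2777$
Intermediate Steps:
$v = -315$ ($v = 35 \left(-9\right) = -315$)
$v - -3092 = -315 - -3092 = -315 + 3092 = 2777$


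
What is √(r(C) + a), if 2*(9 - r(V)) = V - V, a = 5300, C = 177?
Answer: √5309 ≈ 72.863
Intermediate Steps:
r(V) = 9 (r(V) = 9 - (V - V)/2 = 9 - ½*0 = 9 + 0 = 9)
√(r(C) + a) = √(9 + 5300) = √5309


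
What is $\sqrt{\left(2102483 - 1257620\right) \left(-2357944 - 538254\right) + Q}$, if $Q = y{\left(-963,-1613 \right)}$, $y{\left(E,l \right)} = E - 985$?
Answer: $i \sqrt{2446890532822} \approx 1.5643 \cdot 10^{6} i$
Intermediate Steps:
$y{\left(E,l \right)} = -985 + E$
$Q = -1948$ ($Q = -985 - 963 = -1948$)
$\sqrt{\left(2102483 - 1257620\right) \left(-2357944 - 538254\right) + Q} = \sqrt{\left(2102483 - 1257620\right) \left(-2357944 - 538254\right) - 1948} = \sqrt{844863 \left(-2896198\right) - 1948} = \sqrt{-2446890530874 - 1948} = \sqrt{-2446890532822} = i \sqrt{2446890532822}$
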